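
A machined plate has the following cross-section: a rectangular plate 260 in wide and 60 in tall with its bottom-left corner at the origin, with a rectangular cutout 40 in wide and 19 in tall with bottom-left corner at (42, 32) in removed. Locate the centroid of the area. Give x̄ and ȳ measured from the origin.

plate: A = 260 × 60 = 15600.00, centroid at (130.00, 30.00).
hole: A = −(40 × 19) = -760.00, centroid at (62.00, 41.50).
ΣA = 14840.00 in²
ΣAx̄ = (15600.00)(130.00) + (-760.00)(62.00) = 1980880.00 in³
ΣAȳ = (15600.00)(30.00) + (-760.00)(41.50) = 436460.00 in³
x̄ = 1980880.00 / 14840.00 = 133.48 in
ȳ = 436460.00 / 14840.00 = 29.41 in

x̄ = 133.48 in, ȳ = 29.41 in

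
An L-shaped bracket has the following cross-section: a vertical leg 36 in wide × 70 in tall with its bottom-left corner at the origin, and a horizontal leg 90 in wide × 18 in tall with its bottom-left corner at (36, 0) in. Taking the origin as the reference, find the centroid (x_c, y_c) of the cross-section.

vertical leg: A = 36 × 70 = 2520.00, centroid at (18.00, 35.00).
horizontal leg: A = 90 × 18 = 1620.00, centroid at (81.00, 9.00).
ΣA = 4140.00 in², ΣAx_c = 176580.00 in³, ΣAy_c = 102780.00 in³.
x_c = 176580.00/4140.00 = 42.65 in; y_c = 102780.00/4140.00 = 24.83 in.

x_c = 42.65 in, y_c = 24.83 in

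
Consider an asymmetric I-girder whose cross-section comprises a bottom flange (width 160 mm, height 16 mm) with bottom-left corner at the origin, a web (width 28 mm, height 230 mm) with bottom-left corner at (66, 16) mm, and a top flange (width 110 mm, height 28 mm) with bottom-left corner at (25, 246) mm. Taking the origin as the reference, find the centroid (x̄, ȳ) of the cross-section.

x̄ = 80.00 mm, ȳ = 137.82 mm

bottom flange: A = 160 × 16 = 2560.00, centroid at (80.00, 8.00).
web: A = 28 × 230 = 6440.00, centroid at (80.00, 131.00).
top flange: A = 110 × 28 = 3080.00, centroid at (80.00, 260.00).
ΣA = 12080.00 mm²
ΣAx̄ = (2560.00)(80.00) + (6440.00)(80.00) + (3080.00)(80.00) = 966400.00 mm³
ΣAȳ = (2560.00)(8.00) + (6440.00)(131.00) + (3080.00)(260.00) = 1664920.00 mm³
x̄ = 966400.00 / 12080.00 = 80.00 mm
ȳ = 1664920.00 / 12080.00 = 137.82 mm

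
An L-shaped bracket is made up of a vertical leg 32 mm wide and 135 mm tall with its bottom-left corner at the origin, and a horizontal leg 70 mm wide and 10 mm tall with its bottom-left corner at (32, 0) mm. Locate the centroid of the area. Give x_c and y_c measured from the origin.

x_c = 23.11 mm, y_c = 58.78 mm

vertical leg: A = 32 × 135 = 4320.00, centroid at (16.00, 67.50).
horizontal leg: A = 70 × 10 = 700.00, centroid at (67.00, 5.00).
ΣA = 5020.00 mm²
ΣAx_c = (4320.00)(16.00) + (700.00)(67.00) = 116020.00 mm³
ΣAy_c = (4320.00)(67.50) + (700.00)(5.00) = 295100.00 mm³
x_c = 116020.00 / 5020.00 = 23.11 mm
y_c = 295100.00 / 5020.00 = 58.78 mm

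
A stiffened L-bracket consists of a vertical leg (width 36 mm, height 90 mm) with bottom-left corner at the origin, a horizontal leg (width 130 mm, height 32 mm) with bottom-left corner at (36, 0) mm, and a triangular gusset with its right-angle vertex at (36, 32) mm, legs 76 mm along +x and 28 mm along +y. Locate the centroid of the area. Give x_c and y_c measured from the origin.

vertical leg: A = 36 × 90 = 3240.00, centroid at (18.00, 45.00).
horizontal leg: A = 130 × 32 = 4160.00, centroid at (101.00, 16.00).
gusset: A = ½·76·28 = 1064.00, centroid at (61.33, 41.33).
ΣA = 8464.00 mm², ΣAx_c = 543738.67 mm³, ΣAy_c = 256338.67 mm³.
x_c = 543738.67/8464.00 = 64.24 mm; y_c = 256338.67/8464.00 = 30.29 mm.

x_c = 64.24 mm, y_c = 30.29 mm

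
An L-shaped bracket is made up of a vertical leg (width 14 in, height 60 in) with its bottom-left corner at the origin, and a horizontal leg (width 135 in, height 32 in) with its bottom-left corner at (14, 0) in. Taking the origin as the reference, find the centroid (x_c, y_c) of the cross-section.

x_c = 69.37 in, y_c = 18.28 in

Part | A | x̄ᵢ | ȳᵢ | A·x̄ᵢ | A·ȳᵢ
vertical leg | 840.00 | 7.00 | 30.00 | 5880.00 | 25200.00
horizontal leg | 4320.00 | 81.50 | 16.00 | 352080.00 | 69120.00
Σ | 5160.00 |  |  | 357960.00 | 94320.00
x_c = 357960.00 / 5160.00 = 69.37 in
y_c = 94320.00 / 5160.00 = 18.28 in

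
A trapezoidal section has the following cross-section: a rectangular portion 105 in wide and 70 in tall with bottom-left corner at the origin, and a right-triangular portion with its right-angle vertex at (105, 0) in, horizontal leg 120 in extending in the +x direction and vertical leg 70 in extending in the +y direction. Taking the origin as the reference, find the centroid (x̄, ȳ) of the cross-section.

x̄ = 86.14 in, ȳ = 30.76 in

rectangular portion: A = 105 × 70 = 7350.00, centroid at (52.50, 35.00).
triangular portion: A = ½·120·70 = 4200.00, centroid at (145.00, 23.33).
ΣA = 11550.00 in², ΣAx̄ = 994875.00 in³, ΣAȳ = 355250.00 in³.
x̄ = 994875.00/11550.00 = 86.14 in; ȳ = 355250.00/11550.00 = 30.76 in.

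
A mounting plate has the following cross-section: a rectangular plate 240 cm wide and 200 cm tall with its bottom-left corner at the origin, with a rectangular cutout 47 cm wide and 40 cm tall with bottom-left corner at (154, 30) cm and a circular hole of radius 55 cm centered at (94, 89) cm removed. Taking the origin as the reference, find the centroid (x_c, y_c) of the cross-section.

x_c = 123.80 cm, y_c = 105.42 cm

plate: A = 240 × 200 = 48000.00, centroid at (120.00, 100.00).
hole 1: A = −(47 × 40) = -1880.00, centroid at (177.50, 50.00).
hole 2: A = −π·55² = -9503.32, centroid at (94.00, 89.00).
ΣA = 36616.68 cm²
ΣAx_c = (48000.00)(120.00) + (-1880.00)(177.50) + (-9503.32)(94.00) = 4532988.13 cm³
ΣAy_c = (48000.00)(100.00) + (-1880.00)(50.00) + (-9503.32)(89.00) = 3860204.72 cm³
x_c = 4532988.13 / 36616.68 = 123.80 cm
y_c = 3860204.72 / 36616.68 = 105.42 cm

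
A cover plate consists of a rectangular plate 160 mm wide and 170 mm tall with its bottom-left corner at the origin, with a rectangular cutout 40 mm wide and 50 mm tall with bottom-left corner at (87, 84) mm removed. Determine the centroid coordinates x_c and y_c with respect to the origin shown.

x_c = 77.86 mm, y_c = 83.10 mm

plate: A = 160 × 170 = 27200.00, centroid at (80.00, 85.00).
hole: A = −(40 × 50) = -2000.00, centroid at (107.00, 109.00).
ΣA = 25200.00 mm², ΣAx_c = 1962000.00 mm³, ΣAy_c = 2094000.00 mm³.
x_c = 1962000.00/25200.00 = 77.86 mm; y_c = 2094000.00/25200.00 = 83.10 mm.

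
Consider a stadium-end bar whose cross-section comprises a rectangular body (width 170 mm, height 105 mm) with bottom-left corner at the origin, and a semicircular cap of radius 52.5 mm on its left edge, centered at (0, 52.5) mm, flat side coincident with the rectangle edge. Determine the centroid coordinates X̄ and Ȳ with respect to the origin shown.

Part | A | x̄ᵢ | ȳᵢ | A·x̄ᵢ | A·ȳᵢ
rectangular body | 17850.00 | 85.00 | 52.50 | 1517250.00 | 937125.00
semicircular end | 4329.51 | -22.28 | 52.50 | -96468.75 | 227299.14
Σ | 22179.51 |  |  | 1420781.25 | 1164424.14
X̄ = 1420781.25 / 22179.51 = 64.06 mm
Ȳ = 1164424.14 / 22179.51 = 52.50 mm

X̄ = 64.06 mm, Ȳ = 52.50 mm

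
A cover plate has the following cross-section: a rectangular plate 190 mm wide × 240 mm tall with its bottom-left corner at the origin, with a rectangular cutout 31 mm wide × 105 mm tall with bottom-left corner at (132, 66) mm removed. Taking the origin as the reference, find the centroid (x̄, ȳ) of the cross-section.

x̄ = 90.96 mm, ȳ = 120.12 mm

plate: A = 190 × 240 = 45600.00, centroid at (95.00, 120.00).
hole: A = −(31 × 105) = -3255.00, centroid at (147.50, 118.50).
ΣA = 42345.00 mm²
ΣAx̄ = (45600.00)(95.00) + (-3255.00)(147.50) = 3851887.50 mm³
ΣAȳ = (45600.00)(120.00) + (-3255.00)(118.50) = 5086282.50 mm³
x̄ = 3851887.50 / 42345.00 = 90.96 mm
ȳ = 5086282.50 / 42345.00 = 120.12 mm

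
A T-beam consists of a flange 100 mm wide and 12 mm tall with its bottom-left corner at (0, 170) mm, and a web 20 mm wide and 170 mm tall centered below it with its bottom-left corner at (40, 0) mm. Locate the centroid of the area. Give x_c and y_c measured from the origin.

Part | A | x̄ᵢ | ȳᵢ | A·x̄ᵢ | A·ȳᵢ
web | 3400.00 | 50.00 | 85.00 | 170000.00 | 289000.00
flange | 1200.00 | 50.00 | 176.00 | 60000.00 | 211200.00
Σ | 4600.00 |  |  | 230000.00 | 500200.00
x_c = 230000.00 / 4600.00 = 50.00 mm
y_c = 500200.00 / 4600.00 = 108.74 mm

x_c = 50.00 mm, y_c = 108.74 mm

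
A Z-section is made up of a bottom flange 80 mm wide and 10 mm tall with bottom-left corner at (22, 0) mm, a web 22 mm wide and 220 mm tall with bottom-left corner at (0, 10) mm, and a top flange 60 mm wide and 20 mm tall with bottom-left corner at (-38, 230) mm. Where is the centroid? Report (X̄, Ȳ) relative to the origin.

bottom flange: A = 80 × 10 = 800.00, centroid at (62.00, 5.00).
web: A = 22 × 220 = 4840.00, centroid at (11.00, 120.00).
top flange: A = 60 × 20 = 1200.00, centroid at (-8.00, 240.00).
ΣA = 6840.00 mm², ΣAX̄ = 93240.00 mm³, ΣAȲ = 872800.00 mm³.
X̄ = 93240.00/6840.00 = 13.63 mm; Ȳ = 872800.00/6840.00 = 127.60 mm.

X̄ = 13.63 mm, Ȳ = 127.60 mm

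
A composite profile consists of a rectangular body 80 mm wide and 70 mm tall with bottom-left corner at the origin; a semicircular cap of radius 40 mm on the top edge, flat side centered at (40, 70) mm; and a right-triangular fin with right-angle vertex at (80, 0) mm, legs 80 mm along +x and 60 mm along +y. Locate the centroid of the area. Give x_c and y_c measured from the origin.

x_c = 55.22 mm, y_c = 44.00 mm

rectangular body: A = 80 × 70 = 5600.00, centroid at (40.00, 35.00).
semicircular top: A = ½π·40² = 2513.27, centroid at (40.00, 86.98).
triangular fin: A = ½·80·60 = 2400.00, centroid at (106.67, 20.00).
ΣA = 10513.27 mm², ΣAx_c = 580530.96 mm³, ΣAy_c = 462595.86 mm³.
x_c = 580530.96/10513.27 = 55.22 mm; y_c = 462595.86/10513.27 = 44.00 mm.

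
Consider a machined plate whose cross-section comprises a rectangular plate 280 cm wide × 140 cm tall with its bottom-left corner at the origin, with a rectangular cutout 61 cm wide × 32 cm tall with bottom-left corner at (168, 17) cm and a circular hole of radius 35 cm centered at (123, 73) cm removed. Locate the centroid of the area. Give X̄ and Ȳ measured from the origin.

Part | A | x̄ᵢ | ȳᵢ | A·x̄ᵢ | A·ȳᵢ
plate | 39200.00 | 140.00 | 70.00 | 5488000.00 | 2744000.00
hole 1 | -1952.00 | 198.50 | 33.00 | -387472.00 | -64416.00
hole 2 | -3848.45 | 123.00 | 73.00 | -473359.47 | -280936.92
Σ | 33399.55 |  |  | 4627168.53 | 2398647.08
X̄ = 4627168.53 / 33399.55 = 138.54 cm
Ȳ = 2398647.08 / 33399.55 = 71.82 cm

X̄ = 138.54 cm, Ȳ = 71.82 cm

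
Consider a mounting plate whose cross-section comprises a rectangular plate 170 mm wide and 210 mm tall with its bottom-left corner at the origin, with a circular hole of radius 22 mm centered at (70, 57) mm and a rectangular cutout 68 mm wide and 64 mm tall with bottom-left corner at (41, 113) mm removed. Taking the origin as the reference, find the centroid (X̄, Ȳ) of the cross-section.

plate: A = 170 × 210 = 35700.00, centroid at (85.00, 105.00).
hole 1: A = −π·22² = -1520.53, centroid at (70.00, 57.00).
hole 2: A = −(68 × 64) = -4352.00, centroid at (75.00, 145.00).
ΣA = 29827.47 mm²
ΣAX̄ = (35700.00)(85.00) + (-1520.53)(70.00) + (-4352.00)(75.00) = 2601662.84 mm³
ΣAȲ = (35700.00)(105.00) + (-1520.53)(57.00) + (-4352.00)(145.00) = 3030789.74 mm³
X̄ = 2601662.84 / 29827.47 = 87.22 mm
Ȳ = 3030789.74 / 29827.47 = 101.61 mm

X̄ = 87.22 mm, Ȳ = 101.61 mm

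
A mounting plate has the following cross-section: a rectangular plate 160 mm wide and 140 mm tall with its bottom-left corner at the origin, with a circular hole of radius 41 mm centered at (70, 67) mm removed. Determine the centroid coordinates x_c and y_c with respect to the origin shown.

plate: A = 160 × 140 = 22400.00, centroid at (80.00, 70.00).
hole: A = −π·41² = -5281.02, centroid at (70.00, 67.00).
ΣA = 17118.98 mm²
ΣAx_c = (22400.00)(80.00) + (-5281.02)(70.00) = 1422328.79 mm³
ΣAy_c = (22400.00)(70.00) + (-5281.02)(67.00) = 1214171.84 mm³
x_c = 1422328.79 / 17118.98 = 83.08 mm
y_c = 1214171.84 / 17118.98 = 70.93 mm

x_c = 83.08 mm, y_c = 70.93 mm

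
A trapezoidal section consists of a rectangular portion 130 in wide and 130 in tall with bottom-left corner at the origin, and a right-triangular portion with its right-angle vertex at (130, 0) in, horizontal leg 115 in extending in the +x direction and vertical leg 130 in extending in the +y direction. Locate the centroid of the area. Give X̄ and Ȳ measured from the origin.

X̄ = 96.69 in, Ȳ = 58.36 in

rectangular portion: A = 130 × 130 = 16900.00, centroid at (65.00, 65.00).
triangular portion: A = ½·115·130 = 7475.00, centroid at (168.33, 43.33).
ΣA = 24375.00 in², ΣAX̄ = 2356791.67 in³, ΣAȲ = 1422416.67 in³.
X̄ = 2356791.67/24375.00 = 96.69 in; Ȳ = 1422416.67/24375.00 = 58.36 in.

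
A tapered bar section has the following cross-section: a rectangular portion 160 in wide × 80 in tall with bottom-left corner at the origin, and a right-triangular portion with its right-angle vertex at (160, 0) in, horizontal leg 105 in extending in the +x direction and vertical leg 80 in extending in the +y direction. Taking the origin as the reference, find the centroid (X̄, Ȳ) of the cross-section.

X̄ = 108.41 in, Ȳ = 36.71 in

rectangular portion: A = 160 × 80 = 12800.00, centroid at (80.00, 40.00).
triangular portion: A = ½·105·80 = 4200.00, centroid at (195.00, 26.67).
ΣA = 17000.00 in², ΣAX̄ = 1843000.00 in³, ΣAȲ = 624000.00 in³.
X̄ = 1843000.00/17000.00 = 108.41 in; Ȳ = 624000.00/17000.00 = 36.71 in.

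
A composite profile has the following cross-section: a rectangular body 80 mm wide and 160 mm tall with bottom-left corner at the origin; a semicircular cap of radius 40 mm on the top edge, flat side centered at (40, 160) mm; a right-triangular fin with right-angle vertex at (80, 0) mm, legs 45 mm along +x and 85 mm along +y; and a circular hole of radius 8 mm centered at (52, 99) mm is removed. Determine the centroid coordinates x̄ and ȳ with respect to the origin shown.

x̄ = 46.04 mm, ȳ = 88.29 mm

rectangular body: A = 80 × 160 = 12800.00, centroid at (40.00, 80.00).
semicircular top: A = ½π·40² = 2513.27, centroid at (40.00, 176.98).
triangular fin: A = ½·45·85 = 1912.50, centroid at (95.00, 28.33).
hole: A = −π·8² = -201.06, centroid at (52.00, 99.00).
ΣA = 17024.71 mm²
ΣAx̄ = (12800.00)(40.00) + (2513.27)(40.00) + (1912.50)(95.00) + (-201.06)(52.00) = 783763.24 mm³
ΣAȳ = (12800.00)(80.00) + (2513.27)(176.98) + (1912.50)(28.33) + (-201.06)(99.00) = 1503072.90 mm³
x̄ = 783763.24 / 17024.71 = 46.04 mm
ȳ = 1503072.90 / 17024.71 = 88.29 mm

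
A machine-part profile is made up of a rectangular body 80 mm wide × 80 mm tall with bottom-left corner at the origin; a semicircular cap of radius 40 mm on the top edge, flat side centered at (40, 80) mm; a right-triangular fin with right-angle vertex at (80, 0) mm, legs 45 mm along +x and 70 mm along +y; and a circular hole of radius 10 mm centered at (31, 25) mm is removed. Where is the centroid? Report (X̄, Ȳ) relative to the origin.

Part | A | x̄ᵢ | ȳᵢ | A·x̄ᵢ | A·ȳᵢ
rectangular body | 6400.00 | 40.00 | 40.00 | 256000.00 | 256000.00
semicircular top | 2513.27 | 40.00 | 96.98 | 100530.96 | 243728.60
triangular fin | 1575.00 | 95.00 | 23.33 | 149625.00 | 36750.00
hole | -314.16 | 31.00 | 25.00 | -9738.94 | -7853.98
Σ | 10174.11 |  |  | 496417.03 | 528624.61
X̄ = 496417.03 / 10174.11 = 48.79 mm
Ȳ = 528624.61 / 10174.11 = 51.96 mm

X̄ = 48.79 mm, Ȳ = 51.96 mm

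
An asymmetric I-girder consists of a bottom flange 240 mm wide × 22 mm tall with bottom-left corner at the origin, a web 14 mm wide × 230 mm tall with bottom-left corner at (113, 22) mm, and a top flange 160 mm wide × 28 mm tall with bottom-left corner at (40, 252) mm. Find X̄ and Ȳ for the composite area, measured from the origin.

bottom flange: A = 240 × 22 = 5280.00, centroid at (120.00, 11.00).
web: A = 14 × 230 = 3220.00, centroid at (120.00, 137.00).
top flange: A = 160 × 28 = 4480.00, centroid at (120.00, 266.00).
ΣA = 12980.00 mm², ΣAX̄ = 1557600.00 mm³, ΣAȲ = 1690900.00 mm³.
X̄ = 1557600.00/12980.00 = 120.00 mm; Ȳ = 1690900.00/12980.00 = 130.27 mm.

X̄ = 120.00 mm, Ȳ = 130.27 mm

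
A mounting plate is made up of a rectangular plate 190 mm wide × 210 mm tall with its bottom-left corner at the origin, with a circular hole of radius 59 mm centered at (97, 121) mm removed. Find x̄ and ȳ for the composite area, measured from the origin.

plate: A = 190 × 210 = 39900.00, centroid at (95.00, 105.00).
hole: A = −π·59² = -10935.88, centroid at (97.00, 121.00).
ΣA = 28964.12 mm², ΣAx̄ = 2729719.25 mm³, ΣAȳ = 2866258.03 mm³.
x̄ = 2729719.25/28964.12 = 94.24 mm; ȳ = 2866258.03/28964.12 = 98.96 mm.

x̄ = 94.24 mm, ȳ = 98.96 mm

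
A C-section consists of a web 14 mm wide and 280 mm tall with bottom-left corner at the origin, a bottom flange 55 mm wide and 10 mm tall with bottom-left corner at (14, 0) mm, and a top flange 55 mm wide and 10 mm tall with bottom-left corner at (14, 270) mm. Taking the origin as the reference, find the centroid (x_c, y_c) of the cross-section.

x_c = 14.56 mm, y_c = 140.00 mm

web: A = 14 × 280 = 3920.00, centroid at (7.00, 140.00).
bottom flange: A = 55 × 10 = 550.00, centroid at (41.50, 5.00).
top flange: A = 55 × 10 = 550.00, centroid at (41.50, 275.00).
ΣA = 5020.00 mm², ΣAx_c = 73090.00 mm³, ΣAy_c = 702800.00 mm³.
x_c = 73090.00/5020.00 = 14.56 mm; y_c = 702800.00/5020.00 = 140.00 mm.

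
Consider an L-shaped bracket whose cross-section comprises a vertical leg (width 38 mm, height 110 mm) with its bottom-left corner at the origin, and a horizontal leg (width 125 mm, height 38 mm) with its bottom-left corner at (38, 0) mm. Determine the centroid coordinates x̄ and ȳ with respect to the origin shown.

vertical leg: A = 38 × 110 = 4180.00, centroid at (19.00, 55.00).
horizontal leg: A = 125 × 38 = 4750.00, centroid at (100.50, 19.00).
ΣA = 8930.00 mm²
ΣAx̄ = (4180.00)(19.00) + (4750.00)(100.50) = 556795.00 mm³
ΣAȳ = (4180.00)(55.00) + (4750.00)(19.00) = 320150.00 mm³
x̄ = 556795.00 / 8930.00 = 62.35 mm
ȳ = 320150.00 / 8930.00 = 35.85 mm

x̄ = 62.35 mm, ȳ = 35.85 mm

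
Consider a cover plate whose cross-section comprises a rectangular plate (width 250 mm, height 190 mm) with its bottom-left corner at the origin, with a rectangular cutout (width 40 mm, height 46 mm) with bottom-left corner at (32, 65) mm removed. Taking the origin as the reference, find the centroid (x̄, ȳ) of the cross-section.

plate: A = 250 × 190 = 47500.00, centroid at (125.00, 95.00).
hole: A = −(40 × 46) = -1840.00, centroid at (52.00, 88.00).
ΣA = 45660.00 mm², ΣAx̄ = 5841820.00 mm³, ΣAȳ = 4350580.00 mm³.
x̄ = 5841820.00/45660.00 = 127.94 mm; ȳ = 4350580.00/45660.00 = 95.28 mm.

x̄ = 127.94 mm, ȳ = 95.28 mm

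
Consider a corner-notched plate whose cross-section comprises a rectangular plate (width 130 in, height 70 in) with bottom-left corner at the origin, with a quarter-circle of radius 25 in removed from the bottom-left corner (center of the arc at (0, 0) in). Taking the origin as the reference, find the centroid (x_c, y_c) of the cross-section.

x_c = 68.10 in, y_c = 36.39 in

Part | A | x̄ᵢ | ȳᵢ | A·x̄ᵢ | A·ȳᵢ
plate | 9100.00 | 65.00 | 35.00 | 591500.00 | 318500.00
removed quarter-circle | -490.87 | 10.61 | 10.61 | -5208.33 | -5208.33
Σ | 8609.13 |  |  | 586291.67 | 313291.67
x_c = 586291.67 / 8609.13 = 68.10 in
y_c = 313291.67 / 8609.13 = 36.39 in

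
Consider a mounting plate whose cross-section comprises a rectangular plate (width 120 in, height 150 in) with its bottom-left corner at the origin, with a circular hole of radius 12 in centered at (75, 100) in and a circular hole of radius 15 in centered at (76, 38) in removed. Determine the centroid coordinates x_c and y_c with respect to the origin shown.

plate: A = 120 × 150 = 18000.00, centroid at (60.00, 75.00).
hole 1: A = −π·12² = -452.39, centroid at (75.00, 100.00).
hole 2: A = −π·15² = -706.86, centroid at (76.00, 38.00).
ΣA = 16840.75 in²
ΣAx_c = (18000.00)(60.00) + (-452.39)(75.00) + (-706.86)(76.00) = 992349.56 in³
ΣAy_c = (18000.00)(75.00) + (-452.39)(100.00) + (-706.86)(38.00) = 1277900.45 in³
x_c = 992349.56 / 16840.75 = 58.93 in
y_c = 1277900.45 / 16840.75 = 75.88 in

x_c = 58.93 in, y_c = 75.88 in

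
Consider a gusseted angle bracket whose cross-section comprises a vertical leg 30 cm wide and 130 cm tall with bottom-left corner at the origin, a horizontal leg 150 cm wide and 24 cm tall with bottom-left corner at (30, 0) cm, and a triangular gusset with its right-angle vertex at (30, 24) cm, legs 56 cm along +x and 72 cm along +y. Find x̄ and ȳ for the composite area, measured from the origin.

Part | A | x̄ᵢ | ȳᵢ | A·x̄ᵢ | A·ȳᵢ
vertical leg | 3900.00 | 15.00 | 65.00 | 58500.00 | 253500.00
horizontal leg | 3600.00 | 105.00 | 12.00 | 378000.00 | 43200.00
gusset | 2016.00 | 48.67 | 48.00 | 98112.00 | 96768.00
Σ | 9516.00 |  |  | 534612.00 | 393468.00
x̄ = 534612.00 / 9516.00 = 56.18 cm
ȳ = 393468.00 / 9516.00 = 41.35 cm

x̄ = 56.18 cm, ȳ = 41.35 cm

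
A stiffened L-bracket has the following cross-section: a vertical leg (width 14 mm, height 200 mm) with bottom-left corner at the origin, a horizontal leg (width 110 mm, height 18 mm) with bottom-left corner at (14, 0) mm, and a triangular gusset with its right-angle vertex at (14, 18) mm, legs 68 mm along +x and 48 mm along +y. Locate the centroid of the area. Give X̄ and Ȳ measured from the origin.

X̄ = 33.70 mm, Ȳ = 55.10 mm

vertical leg: A = 14 × 200 = 2800.00, centroid at (7.00, 100.00).
horizontal leg: A = 110 × 18 = 1980.00, centroid at (69.00, 9.00).
gusset: A = ½·68·48 = 1632.00, centroid at (36.67, 34.00).
ΣA = 6412.00 mm²
ΣAX̄ = (2800.00)(7.00) + (1980.00)(69.00) + (1632.00)(36.67) = 216060.00 mm³
ΣAȲ = (2800.00)(100.00) + (1980.00)(9.00) + (1632.00)(34.00) = 353308.00 mm³
X̄ = 216060.00 / 6412.00 = 33.70 mm
Ȳ = 353308.00 / 6412.00 = 55.10 mm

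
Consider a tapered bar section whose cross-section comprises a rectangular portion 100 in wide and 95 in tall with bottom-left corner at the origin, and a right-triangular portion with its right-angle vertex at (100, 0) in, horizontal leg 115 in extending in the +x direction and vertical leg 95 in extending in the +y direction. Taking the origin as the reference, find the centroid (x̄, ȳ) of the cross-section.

x̄ = 82.25 in, ȳ = 41.72 in

rectangular portion: A = 100 × 95 = 9500.00, centroid at (50.00, 47.50).
triangular portion: A = ½·115·95 = 5462.50, centroid at (138.33, 31.67).
ΣA = 14962.50 in², ΣAx̄ = 1230645.83 in³, ΣAȳ = 624229.17 in³.
x̄ = 1230645.83/14962.50 = 82.25 in; ȳ = 624229.17/14962.50 = 41.72 in.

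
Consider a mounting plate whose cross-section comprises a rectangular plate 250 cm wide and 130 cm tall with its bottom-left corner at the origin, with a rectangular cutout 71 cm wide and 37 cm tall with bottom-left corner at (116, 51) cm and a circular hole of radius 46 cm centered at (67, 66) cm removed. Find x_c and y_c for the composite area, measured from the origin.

x_c = 138.60 cm, y_c = 64.20 cm

plate: A = 250 × 130 = 32500.00, centroid at (125.00, 65.00).
hole 1: A = −(71 × 37) = -2627.00, centroid at (151.50, 69.50).
hole 2: A = −π·46² = -6647.61, centroid at (67.00, 66.00).
ΣA = 23225.39 cm², ΣAx_c = 3219119.63 cm³, ΣAy_c = 1491181.24 cm³.
x_c = 3219119.63/23225.39 = 138.60 cm; y_c = 1491181.24/23225.39 = 64.20 cm.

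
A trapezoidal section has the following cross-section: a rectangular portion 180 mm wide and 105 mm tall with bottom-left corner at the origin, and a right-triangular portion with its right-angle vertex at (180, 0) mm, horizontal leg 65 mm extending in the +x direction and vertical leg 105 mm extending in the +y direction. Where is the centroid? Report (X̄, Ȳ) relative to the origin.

rectangular portion: A = 180 × 105 = 18900.00, centroid at (90.00, 52.50).
triangular portion: A = ½·65·105 = 3412.50, centroid at (201.67, 35.00).
ΣA = 22312.50 mm², ΣAX̄ = 2389187.50 mm³, ΣAȲ = 1111687.50 mm³.
X̄ = 2389187.50/22312.50 = 107.08 mm; Ȳ = 1111687.50/22312.50 = 49.82 mm.

X̄ = 107.08 mm, Ȳ = 49.82 mm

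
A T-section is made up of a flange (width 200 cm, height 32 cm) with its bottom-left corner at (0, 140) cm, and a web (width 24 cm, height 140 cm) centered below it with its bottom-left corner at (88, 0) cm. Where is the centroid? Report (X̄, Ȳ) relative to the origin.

web: A = 24 × 140 = 3360.00, centroid at (100.00, 70.00).
flange: A = 200 × 32 = 6400.00, centroid at (100.00, 156.00).
ΣA = 9760.00 cm², ΣAX̄ = 976000.00 cm³, ΣAȲ = 1233600.00 cm³.
X̄ = 976000.00/9760.00 = 100.00 cm; Ȳ = 1233600.00/9760.00 = 126.39 cm.

X̄ = 100.00 cm, Ȳ = 126.39 cm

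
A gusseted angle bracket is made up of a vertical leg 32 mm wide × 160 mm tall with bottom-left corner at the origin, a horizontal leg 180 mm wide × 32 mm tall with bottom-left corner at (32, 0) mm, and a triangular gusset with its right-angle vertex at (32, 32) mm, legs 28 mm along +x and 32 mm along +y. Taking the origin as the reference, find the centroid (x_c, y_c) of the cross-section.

x_c = 70.90 mm, y_c = 45.98 mm

Part | A | x̄ᵢ | ȳᵢ | A·x̄ᵢ | A·ȳᵢ
vertical leg | 5120.00 | 16.00 | 80.00 | 81920.00 | 409600.00
horizontal leg | 5760.00 | 122.00 | 16.00 | 702720.00 | 92160.00
gusset | 448.00 | 41.33 | 42.67 | 18517.33 | 19114.67
Σ | 11328.00 |  |  | 803157.33 | 520874.67
x_c = 803157.33 / 11328.00 = 70.90 mm
y_c = 520874.67 / 11328.00 = 45.98 mm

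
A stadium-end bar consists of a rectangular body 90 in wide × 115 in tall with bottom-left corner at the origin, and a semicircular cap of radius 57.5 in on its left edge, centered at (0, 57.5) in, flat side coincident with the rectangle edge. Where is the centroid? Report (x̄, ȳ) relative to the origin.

x̄ = 21.81 in, ȳ = 57.50 in

Part | A | x̄ᵢ | ȳᵢ | A·x̄ᵢ | A·ȳᵢ
rectangular body | 10350.00 | 45.00 | 57.50 | 465750.00 | 595125.00
semicircular end | 5193.45 | -24.40 | 57.50 | -126739.58 | 298623.11
Σ | 15543.45 |  |  | 339010.42 | 893748.11
x̄ = 339010.42 / 15543.45 = 21.81 in
ȳ = 893748.11 / 15543.45 = 57.50 in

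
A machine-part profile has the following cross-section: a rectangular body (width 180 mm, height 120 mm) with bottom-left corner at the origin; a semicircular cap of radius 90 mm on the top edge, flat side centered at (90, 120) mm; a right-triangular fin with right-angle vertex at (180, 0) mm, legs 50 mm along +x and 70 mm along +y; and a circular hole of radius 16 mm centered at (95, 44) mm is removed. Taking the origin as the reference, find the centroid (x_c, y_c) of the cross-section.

rectangular body: A = 180 × 120 = 21600.00, centroid at (90.00, 60.00).
semicircular top: A = ½π·90² = 12723.45, centroid at (90.00, 158.20).
triangular fin: A = ½·50·70 = 1750.00, centroid at (196.67, 23.33).
hole: A = −π·16² = -804.25, centroid at (95.00, 44.00).
ΣA = 35269.20 mm², ΣAx_c = 3356873.66 mm³, ΣAy_c = 3314260.46 mm³.
x_c = 3356873.66/35269.20 = 95.18 mm; y_c = 3314260.46/35269.20 = 93.97 mm.

x_c = 95.18 mm, y_c = 93.97 mm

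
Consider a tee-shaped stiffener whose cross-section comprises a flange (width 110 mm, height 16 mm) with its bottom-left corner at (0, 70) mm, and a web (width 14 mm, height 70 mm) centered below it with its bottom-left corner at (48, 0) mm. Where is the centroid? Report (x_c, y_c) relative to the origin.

x_c = 55.00 mm, y_c = 62.62 mm

web: A = 14 × 70 = 980.00, centroid at (55.00, 35.00).
flange: A = 110 × 16 = 1760.00, centroid at (55.00, 78.00).
ΣA = 2740.00 mm²
ΣAx_c = (980.00)(55.00) + (1760.00)(55.00) = 150700.00 mm³
ΣAy_c = (980.00)(35.00) + (1760.00)(78.00) = 171580.00 mm³
x_c = 150700.00 / 2740.00 = 55.00 mm
y_c = 171580.00 / 2740.00 = 62.62 mm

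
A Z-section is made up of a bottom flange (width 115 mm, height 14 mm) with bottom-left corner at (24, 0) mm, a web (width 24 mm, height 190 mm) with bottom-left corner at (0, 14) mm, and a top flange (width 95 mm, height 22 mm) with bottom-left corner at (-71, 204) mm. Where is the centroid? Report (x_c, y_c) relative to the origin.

bottom flange: A = 115 × 14 = 1610.00, centroid at (81.50, 7.00).
web: A = 24 × 190 = 4560.00, centroid at (12.00, 109.00).
top flange: A = 95 × 22 = 2090.00, centroid at (-23.50, 215.00).
ΣA = 8260.00 mm², ΣAx_c = 136820.00 mm³, ΣAy_c = 957660.00 mm³.
x_c = 136820.00/8260.00 = 16.56 mm; y_c = 957660.00/8260.00 = 115.94 mm.

x_c = 16.56 mm, y_c = 115.94 mm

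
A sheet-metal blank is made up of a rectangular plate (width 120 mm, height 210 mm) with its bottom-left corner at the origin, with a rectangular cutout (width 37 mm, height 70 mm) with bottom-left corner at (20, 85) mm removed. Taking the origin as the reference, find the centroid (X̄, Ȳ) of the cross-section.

X̄ = 62.46 mm, Ȳ = 103.28 mm

Part | A | x̄ᵢ | ȳᵢ | A·x̄ᵢ | A·ȳᵢ
plate | 25200.00 | 60.00 | 105.00 | 1512000.00 | 2646000.00
hole | -2590.00 | 38.50 | 120.00 | -99715.00 | -310800.00
Σ | 22610.00 |  |  | 1412285.00 | 2335200.00
X̄ = 1412285.00 / 22610.00 = 62.46 mm
Ȳ = 2335200.00 / 22610.00 = 103.28 mm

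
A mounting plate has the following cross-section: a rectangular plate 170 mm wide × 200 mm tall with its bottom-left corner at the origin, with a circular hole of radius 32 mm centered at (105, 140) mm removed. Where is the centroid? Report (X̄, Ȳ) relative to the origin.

plate: A = 170 × 200 = 34000.00, centroid at (85.00, 100.00).
hole: A = −π·32² = -3216.99, centroid at (105.00, 140.00).
ΣA = 30783.01 mm²
ΣAX̄ = (34000.00)(85.00) + (-3216.99)(105.00) = 2552215.96 mm³
ΣAȲ = (34000.00)(100.00) + (-3216.99)(140.00) = 2949621.28 mm³
X̄ = 2552215.96 / 30783.01 = 82.91 mm
Ȳ = 2949621.28 / 30783.01 = 95.82 mm

X̄ = 82.91 mm, Ȳ = 95.82 mm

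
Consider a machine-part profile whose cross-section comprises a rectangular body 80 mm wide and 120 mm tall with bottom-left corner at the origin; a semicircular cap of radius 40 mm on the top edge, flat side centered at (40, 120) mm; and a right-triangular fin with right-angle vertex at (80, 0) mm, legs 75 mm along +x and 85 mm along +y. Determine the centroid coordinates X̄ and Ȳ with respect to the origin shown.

X̄ = 53.54 mm, Ȳ = 66.05 mm

rectangular body: A = 80 × 120 = 9600.00, centroid at (40.00, 60.00).
semicircular top: A = ½π·40² = 2513.27, centroid at (40.00, 136.98).
triangular fin: A = ½·75·85 = 3187.50, centroid at (105.00, 28.33).
ΣA = 15300.77 mm², ΣAX̄ = 819218.46 mm³, ΣAȲ = 1010572.06 mm³.
X̄ = 819218.46/15300.77 = 53.54 mm; Ȳ = 1010572.06/15300.77 = 66.05 mm.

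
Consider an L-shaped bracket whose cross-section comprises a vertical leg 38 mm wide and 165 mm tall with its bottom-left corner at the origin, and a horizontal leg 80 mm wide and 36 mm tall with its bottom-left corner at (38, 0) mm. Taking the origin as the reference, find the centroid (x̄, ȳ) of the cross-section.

vertical leg: A = 38 × 165 = 6270.00, centroid at (19.00, 82.50).
horizontal leg: A = 80 × 36 = 2880.00, centroid at (78.00, 18.00).
ΣA = 9150.00 mm², ΣAx̄ = 343770.00 mm³, ΣAȳ = 569115.00 mm³.
x̄ = 343770.00/9150.00 = 37.57 mm; ȳ = 569115.00/9150.00 = 62.20 mm.

x̄ = 37.57 mm, ȳ = 62.20 mm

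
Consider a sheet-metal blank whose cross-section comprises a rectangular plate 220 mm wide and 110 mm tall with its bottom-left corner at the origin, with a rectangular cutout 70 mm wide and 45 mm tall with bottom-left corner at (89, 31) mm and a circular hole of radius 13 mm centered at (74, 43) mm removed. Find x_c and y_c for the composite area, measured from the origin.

x_c = 108.78 mm, y_c = 55.54 mm

Part | A | x̄ᵢ | ȳᵢ | A·x̄ᵢ | A·ȳᵢ
plate | 24200.00 | 110.00 | 55.00 | 2662000.00 | 1331000.00
hole 1 | -3150.00 | 124.00 | 53.50 | -390600.00 | -168525.00
hole 2 | -530.93 | 74.00 | 43.00 | -39288.76 | -22829.95
Σ | 20519.07 |  |  | 2232111.24 | 1139645.05
x_c = 2232111.24 / 20519.07 = 108.78 mm
y_c = 1139645.05 / 20519.07 = 55.54 mm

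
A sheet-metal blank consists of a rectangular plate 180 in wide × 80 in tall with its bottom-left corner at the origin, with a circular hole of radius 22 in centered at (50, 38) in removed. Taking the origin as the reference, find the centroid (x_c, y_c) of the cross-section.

plate: A = 180 × 80 = 14400.00, centroid at (90.00, 40.00).
hole: A = −π·22² = -1520.53, centroid at (50.00, 38.00).
ΣA = 12879.47 in²
ΣAx_c = (14400.00)(90.00) + (-1520.53)(50.00) = 1219973.46 in³
ΣAy_c = (14400.00)(40.00) + (-1520.53)(38.00) = 518219.83 in³
x_c = 1219973.46 / 12879.47 = 94.72 in
y_c = 518219.83 / 12879.47 = 40.24 in

x_c = 94.72 in, y_c = 40.24 in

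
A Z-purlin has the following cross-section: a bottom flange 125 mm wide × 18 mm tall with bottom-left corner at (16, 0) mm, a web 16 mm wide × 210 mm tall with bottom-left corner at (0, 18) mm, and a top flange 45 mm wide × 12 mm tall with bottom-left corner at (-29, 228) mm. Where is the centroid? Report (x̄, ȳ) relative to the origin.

x̄ = 32.52 mm, ȳ = 91.04 mm

bottom flange: A = 125 × 18 = 2250.00, centroid at (78.50, 9.00).
web: A = 16 × 210 = 3360.00, centroid at (8.00, 123.00).
top flange: A = 45 × 12 = 540.00, centroid at (-6.50, 234.00).
ΣA = 6150.00 mm²
ΣAx̄ = (2250.00)(78.50) + (3360.00)(8.00) + (540.00)(-6.50) = 199995.00 mm³
ΣAȳ = (2250.00)(9.00) + (3360.00)(123.00) + (540.00)(234.00) = 559890.00 mm³
x̄ = 199995.00 / 6150.00 = 32.52 mm
ȳ = 559890.00 / 6150.00 = 91.04 mm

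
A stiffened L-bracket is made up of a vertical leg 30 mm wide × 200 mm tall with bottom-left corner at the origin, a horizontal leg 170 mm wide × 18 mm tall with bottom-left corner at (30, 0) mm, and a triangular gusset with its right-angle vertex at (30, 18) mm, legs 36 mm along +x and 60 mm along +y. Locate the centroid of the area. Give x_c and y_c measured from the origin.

Part | A | x̄ᵢ | ȳᵢ | A·x̄ᵢ | A·ȳᵢ
vertical leg | 6000.00 | 15.00 | 100.00 | 90000.00 | 600000.00
horizontal leg | 3060.00 | 115.00 | 9.00 | 351900.00 | 27540.00
gusset | 1080.00 | 42.00 | 38.00 | 45360.00 | 41040.00
Σ | 10140.00 |  |  | 487260.00 | 668580.00
x_c = 487260.00 / 10140.00 = 48.05 mm
y_c = 668580.00 / 10140.00 = 65.93 mm

x_c = 48.05 mm, y_c = 65.93 mm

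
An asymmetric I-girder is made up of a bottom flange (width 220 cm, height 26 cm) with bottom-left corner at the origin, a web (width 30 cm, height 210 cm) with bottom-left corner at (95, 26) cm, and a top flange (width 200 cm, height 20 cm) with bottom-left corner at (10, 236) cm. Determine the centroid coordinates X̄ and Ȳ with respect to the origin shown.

Part | A | x̄ᵢ | ȳᵢ | A·x̄ᵢ | A·ȳᵢ
bottom flange | 5720.00 | 110.00 | 13.00 | 629200.00 | 74360.00
web | 6300.00 | 110.00 | 131.00 | 693000.00 | 825300.00
top flange | 4000.00 | 110.00 | 246.00 | 440000.00 | 984000.00
Σ | 16020.00 |  |  | 1762200.00 | 1883660.00
X̄ = 1762200.00 / 16020.00 = 110.00 cm
Ȳ = 1883660.00 / 16020.00 = 117.58 cm

X̄ = 110.00 cm, Ȳ = 117.58 cm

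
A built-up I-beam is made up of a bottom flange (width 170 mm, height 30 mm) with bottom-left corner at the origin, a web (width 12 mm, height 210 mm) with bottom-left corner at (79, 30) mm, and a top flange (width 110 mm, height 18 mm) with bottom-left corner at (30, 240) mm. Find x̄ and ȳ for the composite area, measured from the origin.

x̄ = 85.00 mm, ȳ = 94.76 mm

bottom flange: A = 170 × 30 = 5100.00, centroid at (85.00, 15.00).
web: A = 12 × 210 = 2520.00, centroid at (85.00, 135.00).
top flange: A = 110 × 18 = 1980.00, centroid at (85.00, 249.00).
ΣA = 9600.00 mm², ΣAx̄ = 816000.00 mm³, ΣAȳ = 909720.00 mm³.
x̄ = 816000.00/9600.00 = 85.00 mm; ȳ = 909720.00/9600.00 = 94.76 mm.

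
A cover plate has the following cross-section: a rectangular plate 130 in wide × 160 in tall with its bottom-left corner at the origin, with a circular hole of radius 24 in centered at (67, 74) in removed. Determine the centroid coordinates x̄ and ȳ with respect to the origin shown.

x̄ = 64.81 in, ȳ = 80.57 in

Part | A | x̄ᵢ | ȳᵢ | A·x̄ᵢ | A·ȳᵢ
plate | 20800.00 | 65.00 | 80.00 | 1352000.00 | 1664000.00
hole | -1809.56 | 67.00 | 74.00 | -121240.34 | -133907.25
Σ | 18990.44 |  |  | 1230759.66 | 1530092.75
x̄ = 1230759.66 / 18990.44 = 64.81 in
ȳ = 1530092.75 / 18990.44 = 80.57 in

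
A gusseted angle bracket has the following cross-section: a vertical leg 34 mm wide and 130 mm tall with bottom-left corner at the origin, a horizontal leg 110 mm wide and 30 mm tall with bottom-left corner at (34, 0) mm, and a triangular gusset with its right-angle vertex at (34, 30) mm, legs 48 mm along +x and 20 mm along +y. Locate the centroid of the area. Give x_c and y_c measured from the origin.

x_c = 47.91 mm, y_c = 43.22 mm

Part | A | x̄ᵢ | ȳᵢ | A·x̄ᵢ | A·ȳᵢ
vertical leg | 4420.00 | 17.00 | 65.00 | 75140.00 | 287300.00
horizontal leg | 3300.00 | 89.00 | 15.00 | 293700.00 | 49500.00
gusset | 480.00 | 50.00 | 36.67 | 24000.00 | 17600.00
Σ | 8200.00 |  |  | 392840.00 | 354400.00
x_c = 392840.00 / 8200.00 = 47.91 mm
y_c = 354400.00 / 8200.00 = 43.22 mm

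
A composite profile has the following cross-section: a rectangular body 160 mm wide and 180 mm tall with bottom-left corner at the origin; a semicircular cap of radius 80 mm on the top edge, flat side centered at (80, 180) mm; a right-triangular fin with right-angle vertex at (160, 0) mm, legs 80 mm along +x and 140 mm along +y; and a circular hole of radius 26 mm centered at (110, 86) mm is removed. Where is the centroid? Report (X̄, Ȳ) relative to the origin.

X̄ = 92.61 mm, Ȳ = 113.91 mm

rectangular body: A = 160 × 180 = 28800.00, centroid at (80.00, 90.00).
semicircular top: A = ½π·80² = 10053.10, centroid at (80.00, 213.95).
triangular fin: A = ½·80·140 = 5600.00, centroid at (186.67, 46.67).
hole: A = −π·26² = -2123.72, centroid at (110.00, 86.00).
ΣA = 42329.38 mm²
ΣAX̄ = (28800.00)(80.00) + (10053.10)(80.00) + (5600.00)(186.67) + (-2123.72)(110.00) = 3919972.22 mm³
ΣAȲ = (28800.00)(90.00) + (10053.10)(213.95) + (5600.00)(46.67) + (-2123.72)(86.00) = 4821584.40 mm³
X̄ = 3919972.22 / 42329.38 = 92.61 mm
Ȳ = 4821584.40 / 42329.38 = 113.91 mm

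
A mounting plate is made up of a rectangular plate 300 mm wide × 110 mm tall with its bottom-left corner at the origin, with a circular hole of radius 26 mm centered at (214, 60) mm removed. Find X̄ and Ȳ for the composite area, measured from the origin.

X̄ = 145.60 mm, Ȳ = 54.66 mm

plate: A = 300 × 110 = 33000.00, centroid at (150.00, 55.00).
hole: A = −π·26² = -2123.72, centroid at (214.00, 60.00).
ΣA = 30876.28 mm²
ΣAX̄ = (33000.00)(150.00) + (-2123.72)(214.00) = 4495524.64 mm³
ΣAȲ = (33000.00)(55.00) + (-2123.72)(60.00) = 1687577.00 mm³
X̄ = 4495524.64 / 30876.28 = 145.60 mm
Ȳ = 1687577.00 / 30876.28 = 54.66 mm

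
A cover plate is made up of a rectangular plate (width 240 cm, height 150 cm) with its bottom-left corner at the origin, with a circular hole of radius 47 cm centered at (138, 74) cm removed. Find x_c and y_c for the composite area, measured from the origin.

x_c = 115.70 cm, y_c = 75.24 cm

plate: A = 240 × 150 = 36000.00, centroid at (120.00, 75.00).
hole: A = −π·47² = -6939.78, centroid at (138.00, 74.00).
ΣA = 29060.22 cm², ΣAx_c = 3362310.61 cm³, ΣAy_c = 2186456.42 cm³.
x_c = 3362310.61/29060.22 = 115.70 cm; y_c = 2186456.42/29060.22 = 75.24 cm.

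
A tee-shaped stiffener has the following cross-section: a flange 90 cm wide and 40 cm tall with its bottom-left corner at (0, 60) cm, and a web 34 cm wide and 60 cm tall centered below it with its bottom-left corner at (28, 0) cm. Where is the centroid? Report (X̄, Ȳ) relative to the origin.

X̄ = 45.00 cm, Ȳ = 61.91 cm

Part | A | x̄ᵢ | ȳᵢ | A·x̄ᵢ | A·ȳᵢ
web | 2040.00 | 45.00 | 30.00 | 91800.00 | 61200.00
flange | 3600.00 | 45.00 | 80.00 | 162000.00 | 288000.00
Σ | 5640.00 |  |  | 253800.00 | 349200.00
X̄ = 253800.00 / 5640.00 = 45.00 cm
Ȳ = 349200.00 / 5640.00 = 61.91 cm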